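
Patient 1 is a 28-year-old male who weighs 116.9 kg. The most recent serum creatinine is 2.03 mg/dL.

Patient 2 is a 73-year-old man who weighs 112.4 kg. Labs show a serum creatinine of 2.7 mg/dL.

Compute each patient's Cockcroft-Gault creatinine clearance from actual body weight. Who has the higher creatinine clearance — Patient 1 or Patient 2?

Patient 1

Patient 1: CrCl = (140 − 28) × 116.9 / (72 × 2.03) = 13092.8 / 146.16 ≈ 89.6 mL/min
Patient 2: CrCl = (140 − 73) × 112.4 / (72 × 2.7) = 7530.8 / 194.40 ≈ 38.7 mL/min
89.6 vs 38.7 mL/min → Patient 1 is higher.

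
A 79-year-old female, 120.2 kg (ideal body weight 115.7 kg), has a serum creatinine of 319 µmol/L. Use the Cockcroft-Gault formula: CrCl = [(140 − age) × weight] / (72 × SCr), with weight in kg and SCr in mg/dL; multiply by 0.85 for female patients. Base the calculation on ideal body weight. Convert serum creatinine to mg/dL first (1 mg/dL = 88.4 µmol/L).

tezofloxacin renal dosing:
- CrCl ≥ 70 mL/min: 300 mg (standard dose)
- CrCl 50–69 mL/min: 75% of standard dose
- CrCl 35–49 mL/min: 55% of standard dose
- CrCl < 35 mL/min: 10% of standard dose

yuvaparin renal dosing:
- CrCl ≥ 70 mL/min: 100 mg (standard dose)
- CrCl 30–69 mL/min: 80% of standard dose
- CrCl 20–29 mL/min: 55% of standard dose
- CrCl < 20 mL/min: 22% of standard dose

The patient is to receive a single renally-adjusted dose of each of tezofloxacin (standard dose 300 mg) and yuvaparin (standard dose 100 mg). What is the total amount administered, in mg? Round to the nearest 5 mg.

SCr = 319 / 88.4 = 3.609 mg/dL
CrCl = (140 − 79) × 115.7 / (72 × 3.609) × 0.85 = 7057.7 / 259.85 × 0.85 ≈ 23.1 mL/min
CrCl ≈ 23 mL/min.
tezofloxacin: < 35 mL/min → 10% of 300 mg = 30 mg.
yuvaparin: 20–29 mL/min → 55% of 100 mg = 55 mg.
Total = 30 + 55 = 85 mg.

85 mg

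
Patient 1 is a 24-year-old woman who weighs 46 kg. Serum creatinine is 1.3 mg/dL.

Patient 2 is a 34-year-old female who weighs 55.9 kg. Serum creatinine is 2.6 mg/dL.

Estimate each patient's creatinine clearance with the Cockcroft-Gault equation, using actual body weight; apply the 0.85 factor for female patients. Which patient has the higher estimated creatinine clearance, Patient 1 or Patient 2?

Patient 1: CrCl = (140 − 24) × 46 / (72 × 1.3) × 0.85 = 5336.0 / 93.60 × 0.85 ≈ 48.5 mL/min
Patient 2: CrCl = (140 − 34) × 55.9 / (72 × 2.6) × 0.85 = 5925.4 / 187.20 × 0.85 ≈ 26.9 mL/min
48.5 vs 26.9 mL/min → Patient 1 is higher.

Patient 1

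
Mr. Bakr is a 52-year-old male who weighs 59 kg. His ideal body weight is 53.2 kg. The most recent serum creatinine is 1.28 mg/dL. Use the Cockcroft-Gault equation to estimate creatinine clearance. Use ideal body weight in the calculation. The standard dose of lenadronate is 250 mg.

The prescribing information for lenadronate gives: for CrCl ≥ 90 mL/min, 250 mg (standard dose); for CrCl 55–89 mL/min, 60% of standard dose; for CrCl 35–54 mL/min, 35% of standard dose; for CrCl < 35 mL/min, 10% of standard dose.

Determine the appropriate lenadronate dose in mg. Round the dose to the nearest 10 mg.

90 mg

CrCl = (140 − 52) × 53.2 / (72 × 1.28) = 4681.6 / 92.16 ≈ 50.8 mL/min
CrCl ≈ 51 mL/min → bracket 35–54 mL/min.
35% of 250 mg = 87.5 mg → 90 mg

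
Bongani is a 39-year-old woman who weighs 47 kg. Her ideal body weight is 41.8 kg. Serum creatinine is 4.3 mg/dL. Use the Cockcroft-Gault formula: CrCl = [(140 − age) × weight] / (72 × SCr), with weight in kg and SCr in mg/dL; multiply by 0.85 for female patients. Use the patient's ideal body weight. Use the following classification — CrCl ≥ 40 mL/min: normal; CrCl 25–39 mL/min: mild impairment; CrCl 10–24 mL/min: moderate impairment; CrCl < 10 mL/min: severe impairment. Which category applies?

moderate impairment

CrCl = (140 − 39) × 41.8 / (72 × 4.3) × 0.85 = 4221.8 / 309.60 × 0.85 ≈ 11.6 mL/min
12 mL/min falls in the 'moderate impairment' range.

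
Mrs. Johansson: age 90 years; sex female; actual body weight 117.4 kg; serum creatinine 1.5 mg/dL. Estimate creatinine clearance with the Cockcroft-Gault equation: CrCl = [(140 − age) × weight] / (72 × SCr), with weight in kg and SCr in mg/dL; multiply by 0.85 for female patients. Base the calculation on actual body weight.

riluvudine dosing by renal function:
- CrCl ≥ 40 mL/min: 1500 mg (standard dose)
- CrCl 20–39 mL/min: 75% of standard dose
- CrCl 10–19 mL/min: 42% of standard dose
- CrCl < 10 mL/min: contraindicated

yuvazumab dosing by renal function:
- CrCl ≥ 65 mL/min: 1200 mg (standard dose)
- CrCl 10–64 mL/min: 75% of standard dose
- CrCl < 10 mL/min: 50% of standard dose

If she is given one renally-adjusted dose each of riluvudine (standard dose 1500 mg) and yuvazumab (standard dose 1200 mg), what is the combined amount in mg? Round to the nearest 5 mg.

2400 mg

CrCl = (140 − 90) × 117.4 / (72 × 1.5) × 0.85 = 5870.0 / 108.00 × 0.85 ≈ 46.2 mL/min
CrCl ≈ 46 mL/min.
riluvudine: ≥ 40 mL/min → 100% of 1500 mg = 1500 mg.
yuvazumab: 10–64 mL/min → 75% of 1200 mg = 900 mg.
Total = 1500 + 900 = 2400 mg.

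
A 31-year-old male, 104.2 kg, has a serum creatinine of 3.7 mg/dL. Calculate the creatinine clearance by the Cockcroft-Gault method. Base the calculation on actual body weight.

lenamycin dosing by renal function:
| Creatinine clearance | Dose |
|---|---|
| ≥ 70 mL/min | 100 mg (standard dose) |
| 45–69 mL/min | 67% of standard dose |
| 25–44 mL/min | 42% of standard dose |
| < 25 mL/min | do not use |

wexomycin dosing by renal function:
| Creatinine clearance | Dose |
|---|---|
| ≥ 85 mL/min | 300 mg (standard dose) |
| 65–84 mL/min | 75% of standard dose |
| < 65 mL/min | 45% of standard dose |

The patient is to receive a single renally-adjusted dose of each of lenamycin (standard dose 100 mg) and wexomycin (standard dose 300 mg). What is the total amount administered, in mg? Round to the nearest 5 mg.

CrCl = (140 − 31) × 104.2 / (72 × 3.7) = 11357.8 / 266.40 ≈ 42.6 mL/min
CrCl ≈ 43 mL/min.
lenamycin: 25–44 mL/min → 42% of 100 mg = 42 mg.
wexomycin: < 65 mL/min → 45% of 300 mg = 135 mg.
Total = 42 + 135 = 177 mg.

175 mg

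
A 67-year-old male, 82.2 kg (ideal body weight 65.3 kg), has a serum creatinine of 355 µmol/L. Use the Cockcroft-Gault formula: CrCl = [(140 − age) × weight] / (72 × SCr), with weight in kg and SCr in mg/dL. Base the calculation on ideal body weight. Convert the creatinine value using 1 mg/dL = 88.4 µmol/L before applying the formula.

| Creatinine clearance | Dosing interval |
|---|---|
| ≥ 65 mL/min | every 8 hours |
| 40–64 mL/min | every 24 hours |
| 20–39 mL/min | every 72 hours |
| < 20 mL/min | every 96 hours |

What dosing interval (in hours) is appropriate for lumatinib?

every 96 hours

SCr = 355 / 88.4 = 4.016 mg/dL
CrCl = (140 − 67) × 65.3 / (72 × 4.016) = 4766.9 / 289.15 ≈ 16.5 mL/min
CrCl ≈ 16 mL/min → bracket < 20 mL/min → every 96 hours.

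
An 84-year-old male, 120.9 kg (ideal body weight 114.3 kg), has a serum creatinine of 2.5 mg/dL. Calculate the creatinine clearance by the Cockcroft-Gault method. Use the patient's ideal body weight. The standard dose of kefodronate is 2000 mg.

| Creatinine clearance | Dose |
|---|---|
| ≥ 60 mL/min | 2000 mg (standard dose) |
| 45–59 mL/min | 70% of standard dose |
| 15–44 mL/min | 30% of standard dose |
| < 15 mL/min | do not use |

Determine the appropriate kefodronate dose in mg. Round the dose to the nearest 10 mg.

CrCl = (140 − 84) × 114.3 / (72 × 2.5) = 6400.8 / 180.00 ≈ 35.6 mL/min
CrCl ≈ 36 mL/min → bracket 15–44 mL/min.
30% of 2000 mg = 600 mg

600 mg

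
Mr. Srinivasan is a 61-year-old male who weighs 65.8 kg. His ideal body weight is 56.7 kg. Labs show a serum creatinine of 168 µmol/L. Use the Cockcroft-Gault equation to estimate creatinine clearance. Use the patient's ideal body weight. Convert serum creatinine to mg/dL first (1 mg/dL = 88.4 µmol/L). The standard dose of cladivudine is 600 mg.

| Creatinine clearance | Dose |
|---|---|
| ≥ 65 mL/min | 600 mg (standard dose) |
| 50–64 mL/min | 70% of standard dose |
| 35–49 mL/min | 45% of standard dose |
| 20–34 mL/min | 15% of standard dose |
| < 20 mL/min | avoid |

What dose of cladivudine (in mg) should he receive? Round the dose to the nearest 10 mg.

90 mg

SCr = 168 / 88.4 = 1.9 mg/dL
CrCl = (140 − 61) × 56.7 / (72 × 1.9) = 4479.3 / 136.80 ≈ 32.7 mL/min
CrCl ≈ 33 mL/min → bracket 20–34 mL/min.
15% of 600 mg = 90 mg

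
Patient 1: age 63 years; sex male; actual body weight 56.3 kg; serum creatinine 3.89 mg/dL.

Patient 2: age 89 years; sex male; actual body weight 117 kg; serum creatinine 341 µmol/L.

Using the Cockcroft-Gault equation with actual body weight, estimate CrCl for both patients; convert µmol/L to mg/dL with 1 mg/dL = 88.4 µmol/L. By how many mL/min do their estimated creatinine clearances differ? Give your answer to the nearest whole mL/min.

6 mL/min

Patient 1: CrCl = (140 − 63) × 56.3 / (72 × 3.89) = 4335.1 / 280.08 ≈ 15.5 mL/min
Patient 2: SCr = 341 / 88.4 = 3.857 mg/dL
Patient 2: CrCl = (140 − 89) × 117 / (72 × 3.857) = 5967.0 / 277.70 ≈ 21.5 mL/min
|15.5 − 21.5| = 6.0 mL/min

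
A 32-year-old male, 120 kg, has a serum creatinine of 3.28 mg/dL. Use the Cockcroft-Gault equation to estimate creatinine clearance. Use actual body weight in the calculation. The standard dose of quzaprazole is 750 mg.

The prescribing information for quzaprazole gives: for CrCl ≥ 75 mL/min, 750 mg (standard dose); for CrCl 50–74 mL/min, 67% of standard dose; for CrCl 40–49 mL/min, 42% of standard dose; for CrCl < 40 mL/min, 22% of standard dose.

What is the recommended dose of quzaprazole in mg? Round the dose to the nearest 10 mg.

500 mg

CrCl = (140 − 32) × 120 / (72 × 3.28) = 12960.0 / 236.16 ≈ 54.9 mL/min
CrCl ≈ 55 mL/min → bracket 50–74 mL/min.
67% of 750 mg = 502.5 mg → 500 mg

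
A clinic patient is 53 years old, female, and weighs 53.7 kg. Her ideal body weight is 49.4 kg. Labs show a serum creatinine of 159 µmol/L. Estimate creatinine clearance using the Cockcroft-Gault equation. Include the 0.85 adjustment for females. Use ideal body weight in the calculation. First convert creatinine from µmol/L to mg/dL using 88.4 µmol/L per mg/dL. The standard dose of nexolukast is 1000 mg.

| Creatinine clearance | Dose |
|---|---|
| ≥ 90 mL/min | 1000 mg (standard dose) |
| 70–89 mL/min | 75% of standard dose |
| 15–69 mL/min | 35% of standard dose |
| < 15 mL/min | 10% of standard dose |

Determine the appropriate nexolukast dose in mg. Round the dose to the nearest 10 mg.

SCr = 159 / 88.4 = 1.799 mg/dL
CrCl = (140 − 53) × 49.4 / (72 × 1.799) × 0.85 = 4297.8 / 129.53 × 0.85 ≈ 28.2 mL/min
CrCl ≈ 28 mL/min → bracket 15–69 mL/min.
35% of 1000 mg = 350 mg

350 mg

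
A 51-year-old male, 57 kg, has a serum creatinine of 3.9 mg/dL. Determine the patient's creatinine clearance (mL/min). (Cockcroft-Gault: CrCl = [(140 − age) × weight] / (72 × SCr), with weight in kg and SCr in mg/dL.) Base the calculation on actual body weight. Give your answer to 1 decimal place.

CrCl = (140 − 51) × 57 / (72 × 3.9) = 5073.0 / 280.80 ≈ 18.1 mL/min

18.1 mL/min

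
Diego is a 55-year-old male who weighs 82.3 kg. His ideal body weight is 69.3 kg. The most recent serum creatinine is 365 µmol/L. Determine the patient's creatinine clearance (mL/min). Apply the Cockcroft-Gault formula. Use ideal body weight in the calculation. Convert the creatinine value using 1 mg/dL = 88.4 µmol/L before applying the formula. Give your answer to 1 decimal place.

SCr = 365 / 88.4 = 4.129 mg/dL
CrCl = (140 − 55) × 69.3 / (72 × 4.129) = 5890.5 / 297.29 ≈ 19.8 mL/min

19.8 mL/min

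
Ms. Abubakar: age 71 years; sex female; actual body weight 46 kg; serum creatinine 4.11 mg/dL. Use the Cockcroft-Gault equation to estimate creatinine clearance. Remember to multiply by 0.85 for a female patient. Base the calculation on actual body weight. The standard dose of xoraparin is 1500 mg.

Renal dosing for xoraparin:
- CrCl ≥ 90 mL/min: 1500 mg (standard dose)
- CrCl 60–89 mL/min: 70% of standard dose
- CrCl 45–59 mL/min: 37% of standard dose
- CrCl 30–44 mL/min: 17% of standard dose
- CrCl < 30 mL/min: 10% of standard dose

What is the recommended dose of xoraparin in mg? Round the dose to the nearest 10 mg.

CrCl = (140 − 71) × 46 / (72 × 4.11) × 0.85 = 3174.0 / 295.92 × 0.85 ≈ 9.1 mL/min
CrCl ≈ 9 mL/min → bracket < 30 mL/min.
10% of 1500 mg = 150 mg

150 mg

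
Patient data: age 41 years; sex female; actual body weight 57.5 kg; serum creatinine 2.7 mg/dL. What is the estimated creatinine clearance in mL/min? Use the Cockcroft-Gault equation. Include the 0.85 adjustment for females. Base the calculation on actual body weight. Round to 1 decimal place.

24.9 mL/min

CrCl = (140 − 41) × 57.5 / (72 × 2.7) × 0.85 = 5692.5 / 194.40 × 0.85 ≈ 24.9 mL/min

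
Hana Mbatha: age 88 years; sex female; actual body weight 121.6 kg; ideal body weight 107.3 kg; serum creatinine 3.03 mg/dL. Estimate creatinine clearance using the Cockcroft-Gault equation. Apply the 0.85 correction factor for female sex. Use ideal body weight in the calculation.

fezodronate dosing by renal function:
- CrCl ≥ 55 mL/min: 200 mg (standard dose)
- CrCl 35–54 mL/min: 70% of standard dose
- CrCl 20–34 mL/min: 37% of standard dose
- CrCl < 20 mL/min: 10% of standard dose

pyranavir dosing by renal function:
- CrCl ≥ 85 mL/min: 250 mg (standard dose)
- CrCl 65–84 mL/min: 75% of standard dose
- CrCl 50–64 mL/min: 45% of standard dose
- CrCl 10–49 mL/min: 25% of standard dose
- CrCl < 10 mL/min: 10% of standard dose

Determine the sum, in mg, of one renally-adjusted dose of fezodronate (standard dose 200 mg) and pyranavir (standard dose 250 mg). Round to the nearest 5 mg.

CrCl = (140 − 88) × 107.3 / (72 × 3.03) × 0.85 = 5579.6 / 218.16 × 0.85 ≈ 21.7 mL/min
CrCl ≈ 22 mL/min.
fezodronate: 20–34 mL/min → 37% of 200 mg = 74 mg.
pyranavir: 10–49 mL/min → 25% of 250 mg = 62.5 mg.
Total = 74 + 62.5 = 136.5 mg.

135 mg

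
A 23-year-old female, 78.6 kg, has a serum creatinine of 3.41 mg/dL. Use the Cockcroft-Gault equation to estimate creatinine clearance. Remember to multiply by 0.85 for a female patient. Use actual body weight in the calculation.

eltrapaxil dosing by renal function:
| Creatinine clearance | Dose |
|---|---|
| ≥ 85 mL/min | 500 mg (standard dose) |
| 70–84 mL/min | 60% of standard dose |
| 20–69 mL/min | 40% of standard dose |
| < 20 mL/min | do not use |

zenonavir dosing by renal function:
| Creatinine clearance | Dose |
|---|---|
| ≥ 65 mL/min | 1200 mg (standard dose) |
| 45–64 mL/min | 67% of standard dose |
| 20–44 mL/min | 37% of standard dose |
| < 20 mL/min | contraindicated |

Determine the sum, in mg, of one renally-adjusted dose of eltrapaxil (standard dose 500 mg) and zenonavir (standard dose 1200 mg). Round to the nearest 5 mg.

645 mg

CrCl = (140 − 23) × 78.6 / (72 × 3.41) × 0.85 = 9196.2 / 245.52 × 0.85 ≈ 31.8 mL/min
CrCl ≈ 32 mL/min.
eltrapaxil: 20–69 mL/min → 40% of 500 mg = 200 mg.
zenonavir: 20–44 mL/min → 37% of 1200 mg = 444 mg.
Total = 200 + 444 = 644 mg.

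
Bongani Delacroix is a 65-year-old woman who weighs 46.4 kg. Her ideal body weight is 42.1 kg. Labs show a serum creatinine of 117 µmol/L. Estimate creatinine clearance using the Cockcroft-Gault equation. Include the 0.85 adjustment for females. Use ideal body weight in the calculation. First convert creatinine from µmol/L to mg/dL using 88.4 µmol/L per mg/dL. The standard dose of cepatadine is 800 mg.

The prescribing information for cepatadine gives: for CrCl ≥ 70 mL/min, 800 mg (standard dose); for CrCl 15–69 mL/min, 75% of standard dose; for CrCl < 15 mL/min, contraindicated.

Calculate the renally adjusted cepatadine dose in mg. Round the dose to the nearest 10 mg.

600 mg

SCr = 117 / 88.4 = 1.324 mg/dL
CrCl = (140 − 65) × 42.1 / (72 × 1.324) × 0.85 = 3157.5 / 95.33 × 0.85 ≈ 28.2 mL/min
CrCl ≈ 28 mL/min → bracket 15–69 mL/min.
75% of 800 mg = 600 mg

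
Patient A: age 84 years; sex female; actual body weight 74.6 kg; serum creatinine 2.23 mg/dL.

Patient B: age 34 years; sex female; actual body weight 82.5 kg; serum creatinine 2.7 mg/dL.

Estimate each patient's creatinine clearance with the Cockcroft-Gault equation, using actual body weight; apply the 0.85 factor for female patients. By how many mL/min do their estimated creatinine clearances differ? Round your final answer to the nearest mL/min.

Patient A: CrCl = (140 − 84) × 74.6 / (72 × 2.23) × 0.85 = 4177.6 / 160.56 × 0.85 ≈ 22.1 mL/min
Patient B: CrCl = (140 − 34) × 82.5 / (72 × 2.7) × 0.85 = 8745.0 / 194.40 × 0.85 ≈ 38.2 mL/min
|22.1 − 38.2| = 16.1 mL/min

16 mL/min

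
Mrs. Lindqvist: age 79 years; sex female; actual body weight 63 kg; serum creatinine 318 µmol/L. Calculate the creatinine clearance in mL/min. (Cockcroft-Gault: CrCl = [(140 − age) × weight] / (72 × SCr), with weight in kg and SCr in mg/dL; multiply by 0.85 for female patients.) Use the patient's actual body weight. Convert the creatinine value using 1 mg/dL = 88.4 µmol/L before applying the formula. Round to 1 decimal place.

12.6 mL/min

SCr = 318 / 88.4 = 3.597 mg/dL
CrCl = (140 − 79) × 63 / (72 × 3.597) × 0.85 = 3843.0 / 258.98 × 0.85 ≈ 12.6 mL/min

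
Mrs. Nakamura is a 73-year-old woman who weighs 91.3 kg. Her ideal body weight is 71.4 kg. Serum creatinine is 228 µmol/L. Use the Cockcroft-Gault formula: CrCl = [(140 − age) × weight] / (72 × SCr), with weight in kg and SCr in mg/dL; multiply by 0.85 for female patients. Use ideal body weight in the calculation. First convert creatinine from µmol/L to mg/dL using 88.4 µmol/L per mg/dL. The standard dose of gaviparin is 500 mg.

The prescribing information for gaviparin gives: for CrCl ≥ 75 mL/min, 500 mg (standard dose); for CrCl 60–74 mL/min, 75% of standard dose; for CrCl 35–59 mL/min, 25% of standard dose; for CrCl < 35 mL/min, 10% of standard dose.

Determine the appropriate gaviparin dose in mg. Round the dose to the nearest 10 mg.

SCr = 228 / 88.4 = 2.579 mg/dL
CrCl = (140 − 73) × 71.4 / (72 × 2.579) × 0.85 = 4783.8 / 185.69 × 0.85 ≈ 21.9 mL/min
CrCl ≈ 22 mL/min → bracket < 35 mL/min.
10% of 500 mg = 50 mg

50 mg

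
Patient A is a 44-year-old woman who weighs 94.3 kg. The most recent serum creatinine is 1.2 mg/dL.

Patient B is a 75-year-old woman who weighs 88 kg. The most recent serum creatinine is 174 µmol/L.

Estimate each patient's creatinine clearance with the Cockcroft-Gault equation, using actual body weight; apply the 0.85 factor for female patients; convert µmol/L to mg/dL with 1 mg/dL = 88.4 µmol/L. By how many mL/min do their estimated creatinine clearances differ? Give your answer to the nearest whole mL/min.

Patient A: CrCl = (140 − 44) × 94.3 / (72 × 1.2) × 0.85 = 9052.8 / 86.40 × 0.85 ≈ 89.1 mL/min
Patient B: SCr = 174 / 88.4 = 1.968 mg/dL
Patient B: CrCl = (140 − 75) × 88 / (72 × 1.968) × 0.85 = 5720.0 / 141.70 × 0.85 ≈ 34.3 mL/min
|89.1 − 34.3| = 54.8 mL/min

55 mL/min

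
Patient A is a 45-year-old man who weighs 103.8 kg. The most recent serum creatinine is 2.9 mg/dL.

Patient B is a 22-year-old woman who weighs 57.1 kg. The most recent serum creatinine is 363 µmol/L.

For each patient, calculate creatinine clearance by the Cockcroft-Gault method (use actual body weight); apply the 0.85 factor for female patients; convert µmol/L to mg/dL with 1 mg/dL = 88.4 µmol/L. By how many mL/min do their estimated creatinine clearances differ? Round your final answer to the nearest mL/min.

28 mL/min

Patient A: CrCl = (140 − 45) × 103.8 / (72 × 2.9) = 9861.0 / 208.80 ≈ 47.2 mL/min
Patient B: SCr = 363 / 88.4 = 4.106 mg/dL
Patient B: CrCl = (140 − 22) × 57.1 / (72 × 4.106) × 0.85 = 6737.8 / 295.63 × 0.85 ≈ 19.4 mL/min
|47.2 − 19.4| = 27.8 mL/min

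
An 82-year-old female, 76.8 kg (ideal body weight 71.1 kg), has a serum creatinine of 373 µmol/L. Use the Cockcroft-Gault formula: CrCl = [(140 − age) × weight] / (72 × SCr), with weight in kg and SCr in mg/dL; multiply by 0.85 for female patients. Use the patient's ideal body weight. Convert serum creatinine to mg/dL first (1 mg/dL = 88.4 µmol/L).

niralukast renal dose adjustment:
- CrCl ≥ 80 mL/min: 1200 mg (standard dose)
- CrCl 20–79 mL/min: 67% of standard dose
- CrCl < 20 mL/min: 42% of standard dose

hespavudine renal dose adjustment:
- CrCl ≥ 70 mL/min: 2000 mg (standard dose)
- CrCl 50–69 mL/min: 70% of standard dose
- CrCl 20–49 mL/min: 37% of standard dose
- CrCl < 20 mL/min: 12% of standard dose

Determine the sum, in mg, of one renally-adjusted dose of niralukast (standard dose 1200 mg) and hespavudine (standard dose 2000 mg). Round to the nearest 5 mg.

745 mg

SCr = 373 / 88.4 = 4.219 mg/dL
CrCl = (140 − 82) × 71.1 / (72 × 4.219) × 0.85 = 4123.8 / 303.77 × 0.85 ≈ 11.5 mL/min
CrCl ≈ 12 mL/min.
niralukast: < 20 mL/min → 42% of 1200 mg = 504 mg.
hespavudine: < 20 mL/min → 12% of 2000 mg = 240 mg.
Total = 504 + 240 = 744 mg.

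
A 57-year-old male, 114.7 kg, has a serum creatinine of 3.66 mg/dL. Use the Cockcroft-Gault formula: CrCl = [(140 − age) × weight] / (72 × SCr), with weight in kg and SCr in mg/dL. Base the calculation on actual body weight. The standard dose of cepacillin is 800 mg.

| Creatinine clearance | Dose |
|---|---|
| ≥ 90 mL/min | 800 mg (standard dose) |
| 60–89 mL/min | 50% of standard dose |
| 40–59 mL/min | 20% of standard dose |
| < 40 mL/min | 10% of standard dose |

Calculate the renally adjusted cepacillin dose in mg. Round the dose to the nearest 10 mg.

CrCl = (140 − 57) × 114.7 / (72 × 3.66) = 9520.1 / 263.52 ≈ 36.1 mL/min
CrCl ≈ 36 mL/min → bracket < 40 mL/min.
10% of 800 mg = 80 mg

80 mg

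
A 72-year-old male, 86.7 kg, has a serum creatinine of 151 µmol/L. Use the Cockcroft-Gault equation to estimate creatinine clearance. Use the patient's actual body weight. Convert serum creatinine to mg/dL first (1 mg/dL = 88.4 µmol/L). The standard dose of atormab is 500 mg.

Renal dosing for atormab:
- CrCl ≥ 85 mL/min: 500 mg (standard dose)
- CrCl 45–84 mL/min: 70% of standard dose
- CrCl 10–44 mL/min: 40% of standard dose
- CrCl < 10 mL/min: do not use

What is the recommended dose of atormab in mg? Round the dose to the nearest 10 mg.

SCr = 151 / 88.4 = 1.708 mg/dL
CrCl = (140 − 72) × 86.7 / (72 × 1.708) = 5895.6 / 122.98 ≈ 47.9 mL/min
CrCl ≈ 48 mL/min → bracket 45–84 mL/min.
70% of 500 mg = 350 mg

350 mg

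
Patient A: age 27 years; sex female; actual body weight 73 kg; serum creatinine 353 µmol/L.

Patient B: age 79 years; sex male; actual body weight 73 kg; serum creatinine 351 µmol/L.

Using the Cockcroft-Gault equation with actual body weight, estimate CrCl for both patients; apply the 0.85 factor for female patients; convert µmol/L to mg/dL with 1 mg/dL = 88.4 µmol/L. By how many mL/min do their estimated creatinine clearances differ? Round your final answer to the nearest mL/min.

9 mL/min

Patient A: SCr = 353 / 88.4 = 3.993 mg/dL
Patient A: CrCl = (140 − 27) × 73 / (72 × 3.993) × 0.85 = 8249.0 / 287.50 × 0.85 ≈ 24.4 mL/min
Patient B: SCr = 351 / 88.4 = 3.971 mg/dL
Patient B: CrCl = (140 − 79) × 73 / (72 × 3.971) = 4453.0 / 285.91 ≈ 15.6 mL/min
|24.4 − 15.6| = 8.8 mL/min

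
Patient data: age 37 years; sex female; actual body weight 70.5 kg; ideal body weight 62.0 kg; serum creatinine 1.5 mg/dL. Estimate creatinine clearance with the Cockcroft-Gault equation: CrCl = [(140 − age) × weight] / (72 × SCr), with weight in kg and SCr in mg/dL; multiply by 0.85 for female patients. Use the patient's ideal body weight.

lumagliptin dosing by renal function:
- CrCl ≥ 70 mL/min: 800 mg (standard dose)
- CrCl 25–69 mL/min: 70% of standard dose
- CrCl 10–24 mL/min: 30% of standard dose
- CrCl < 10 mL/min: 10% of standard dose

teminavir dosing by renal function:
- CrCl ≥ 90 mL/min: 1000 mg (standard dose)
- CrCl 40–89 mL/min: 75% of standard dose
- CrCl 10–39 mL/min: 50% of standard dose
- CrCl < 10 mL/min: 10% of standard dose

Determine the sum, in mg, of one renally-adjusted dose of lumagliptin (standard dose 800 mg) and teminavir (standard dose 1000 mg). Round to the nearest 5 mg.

1310 mg

CrCl = (140 − 37) × 62 / (72 × 1.5) × 0.85 = 6386.0 / 108.00 × 0.85 ≈ 50.3 mL/min
CrCl ≈ 50 mL/min.
lumagliptin: 25–69 mL/min → 70% of 800 mg = 560 mg.
teminavir: 40–89 mL/min → 75% of 1000 mg = 750 mg.
Total = 560 + 750 = 1310 mg.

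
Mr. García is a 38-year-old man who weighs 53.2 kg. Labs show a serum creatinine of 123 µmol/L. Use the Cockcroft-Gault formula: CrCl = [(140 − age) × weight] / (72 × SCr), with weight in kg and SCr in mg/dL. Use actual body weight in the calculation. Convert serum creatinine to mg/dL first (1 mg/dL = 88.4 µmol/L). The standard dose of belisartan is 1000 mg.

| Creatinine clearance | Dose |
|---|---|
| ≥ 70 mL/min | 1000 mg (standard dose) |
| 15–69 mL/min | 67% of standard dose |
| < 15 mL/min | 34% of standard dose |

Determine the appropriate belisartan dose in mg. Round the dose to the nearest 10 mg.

670 mg

SCr = 123 / 88.4 = 1.391 mg/dL
CrCl = (140 − 38) × 53.2 / (72 × 1.391) = 5426.4 / 100.15 ≈ 54.2 mL/min
CrCl ≈ 54 mL/min → bracket 15–69 mL/min.
67% of 1000 mg = 670 mg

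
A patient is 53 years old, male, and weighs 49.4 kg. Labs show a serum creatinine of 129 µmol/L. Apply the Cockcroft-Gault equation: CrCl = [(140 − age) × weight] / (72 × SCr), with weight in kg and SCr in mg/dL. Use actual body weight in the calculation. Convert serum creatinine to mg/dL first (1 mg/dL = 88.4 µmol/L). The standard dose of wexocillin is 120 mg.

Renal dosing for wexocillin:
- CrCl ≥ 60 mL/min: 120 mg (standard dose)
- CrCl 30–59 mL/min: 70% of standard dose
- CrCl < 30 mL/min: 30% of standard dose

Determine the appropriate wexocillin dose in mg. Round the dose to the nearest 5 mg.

85 mg

SCr = 129 / 88.4 = 1.459 mg/dL
CrCl = (140 − 53) × 49.4 / (72 × 1.459) = 4297.8 / 105.05 ≈ 40.9 mL/min
CrCl ≈ 41 mL/min → bracket 30–59 mL/min.
70% of 120 mg = 84 mg → 85 mg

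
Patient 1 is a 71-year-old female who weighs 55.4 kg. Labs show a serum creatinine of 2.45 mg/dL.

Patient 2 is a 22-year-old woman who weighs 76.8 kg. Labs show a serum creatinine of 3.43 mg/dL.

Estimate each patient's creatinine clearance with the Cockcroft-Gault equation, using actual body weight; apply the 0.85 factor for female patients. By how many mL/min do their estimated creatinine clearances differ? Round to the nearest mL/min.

13 mL/min

Patient 1: CrCl = (140 − 71) × 55.4 / (72 × 2.45) × 0.85 = 3822.6 / 176.40 × 0.85 ≈ 18.4 mL/min
Patient 2: CrCl = (140 − 22) × 76.8 / (72 × 3.43) × 0.85 = 9062.4 / 246.96 × 0.85 ≈ 31.2 mL/min
|18.4 − 31.2| = 12.8 mL/min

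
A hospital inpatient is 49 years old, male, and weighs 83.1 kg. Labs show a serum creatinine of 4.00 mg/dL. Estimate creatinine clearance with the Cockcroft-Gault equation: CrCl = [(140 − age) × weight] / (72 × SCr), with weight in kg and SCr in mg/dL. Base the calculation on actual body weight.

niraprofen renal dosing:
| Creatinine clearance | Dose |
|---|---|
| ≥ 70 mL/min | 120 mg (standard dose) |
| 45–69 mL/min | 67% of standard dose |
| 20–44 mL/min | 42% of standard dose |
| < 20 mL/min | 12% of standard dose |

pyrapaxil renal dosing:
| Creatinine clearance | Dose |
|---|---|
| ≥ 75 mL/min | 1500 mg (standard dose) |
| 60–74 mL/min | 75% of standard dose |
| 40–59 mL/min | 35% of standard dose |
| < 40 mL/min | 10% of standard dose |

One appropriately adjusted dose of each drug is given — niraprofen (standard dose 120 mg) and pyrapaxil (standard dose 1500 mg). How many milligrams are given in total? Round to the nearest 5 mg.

200 mg

CrCl = (140 − 49) × 83.1 / (72 × 4) = 7562.1 / 288.00 ≈ 26.3 mL/min
CrCl ≈ 26 mL/min.
niraprofen: 20–44 mL/min → 42% of 120 mg = 50.4 mg.
pyrapaxil: < 40 mL/min → 10% of 1500 mg = 150 mg.
Total = 50.4 + 150 = 200.4 mg.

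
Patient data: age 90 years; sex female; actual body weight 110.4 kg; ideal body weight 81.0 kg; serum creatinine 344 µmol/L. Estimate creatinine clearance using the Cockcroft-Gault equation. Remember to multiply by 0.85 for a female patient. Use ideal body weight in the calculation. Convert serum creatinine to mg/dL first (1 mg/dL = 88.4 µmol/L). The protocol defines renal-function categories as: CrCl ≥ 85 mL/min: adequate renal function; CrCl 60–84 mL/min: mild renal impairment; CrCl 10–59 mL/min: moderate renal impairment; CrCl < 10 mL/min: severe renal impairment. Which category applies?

SCr = 344 / 88.4 = 3.891 mg/dL
CrCl = (140 − 90) × 81 / (72 × 3.891) × 0.85 = 4050.0 / 280.15 × 0.85 ≈ 12.3 mL/min
12 mL/min falls in the 'moderate renal impairment' range.

moderate renal impairment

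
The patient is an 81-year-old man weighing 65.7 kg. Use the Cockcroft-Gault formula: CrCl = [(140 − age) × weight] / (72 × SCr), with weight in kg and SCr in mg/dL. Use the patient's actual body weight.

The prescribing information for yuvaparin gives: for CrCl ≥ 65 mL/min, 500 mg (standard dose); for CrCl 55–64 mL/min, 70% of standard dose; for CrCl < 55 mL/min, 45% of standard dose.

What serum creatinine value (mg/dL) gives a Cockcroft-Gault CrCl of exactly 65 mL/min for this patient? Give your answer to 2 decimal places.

0.83 mg/dL

Standard dose requires CrCl ≥ 65 mL/min.
Set (140 − 81) × 65.7 / (72 × SCr) = 65
SCr = (140 − 81) × 65.7 / (72 × 65) = 0.828 mg/dL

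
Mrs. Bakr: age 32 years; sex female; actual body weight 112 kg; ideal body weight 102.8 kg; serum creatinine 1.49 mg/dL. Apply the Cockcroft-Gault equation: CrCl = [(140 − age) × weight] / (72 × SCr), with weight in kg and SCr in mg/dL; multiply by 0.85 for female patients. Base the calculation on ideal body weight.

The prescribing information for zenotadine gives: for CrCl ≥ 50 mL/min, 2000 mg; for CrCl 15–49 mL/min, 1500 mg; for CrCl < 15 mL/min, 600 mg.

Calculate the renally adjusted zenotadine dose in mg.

CrCl = (140 − 32) × 102.8 / (72 × 1.49) × 0.85 = 11102.4 / 107.28 × 0.85 ≈ 88.0 mL/min
CrCl ≈ 88 mL/min → bracket ≥ 50 mL/min.
Dose for this bracket: 2000 mg.

2000 mg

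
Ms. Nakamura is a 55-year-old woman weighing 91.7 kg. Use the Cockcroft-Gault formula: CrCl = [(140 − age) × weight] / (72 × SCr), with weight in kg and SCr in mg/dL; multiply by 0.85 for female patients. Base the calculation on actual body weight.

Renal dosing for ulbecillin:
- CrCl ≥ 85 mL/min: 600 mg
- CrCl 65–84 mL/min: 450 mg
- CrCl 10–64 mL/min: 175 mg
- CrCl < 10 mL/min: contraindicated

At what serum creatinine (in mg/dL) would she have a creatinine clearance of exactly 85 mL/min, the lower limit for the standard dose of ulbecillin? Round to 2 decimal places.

1.08 mg/dL

Standard dose requires CrCl ≥ 85 mL/min.
Set (140 − 55) × 91.7 × 0.85 / (72 × SCr) = 85
SCr = (140 − 55) × 91.7 × 0.85 / (72 × 85) = 1.083 mg/dL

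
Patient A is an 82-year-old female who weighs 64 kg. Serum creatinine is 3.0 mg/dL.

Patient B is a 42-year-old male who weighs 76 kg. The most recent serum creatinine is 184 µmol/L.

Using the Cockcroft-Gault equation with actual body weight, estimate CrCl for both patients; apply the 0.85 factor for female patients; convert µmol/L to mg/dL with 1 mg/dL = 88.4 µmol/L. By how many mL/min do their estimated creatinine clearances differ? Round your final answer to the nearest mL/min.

Patient A: CrCl = (140 − 82) × 64 / (72 × 3) × 0.85 = 3712.0 / 216.00 × 0.85 ≈ 14.6 mL/min
Patient B: SCr = 184 / 88.4 = 2.081 mg/dL
Patient B: CrCl = (140 − 42) × 76 / (72 × 2.081) = 7448.0 / 149.83 ≈ 49.7 mL/min
|14.6 − 49.7| = 35.1 mL/min

35 mL/min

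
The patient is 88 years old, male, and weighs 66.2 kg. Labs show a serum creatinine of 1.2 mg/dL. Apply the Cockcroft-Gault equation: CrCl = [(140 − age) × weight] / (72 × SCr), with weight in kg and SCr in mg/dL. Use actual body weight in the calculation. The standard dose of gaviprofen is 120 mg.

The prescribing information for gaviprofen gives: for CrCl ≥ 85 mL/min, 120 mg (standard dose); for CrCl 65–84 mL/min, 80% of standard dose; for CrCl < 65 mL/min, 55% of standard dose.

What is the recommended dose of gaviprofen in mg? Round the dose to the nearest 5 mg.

65 mg

CrCl = (140 − 88) × 66.2 / (72 × 1.2) = 3442.4 / 86.40 ≈ 39.8 mL/min
CrCl ≈ 40 mL/min → bracket < 65 mL/min.
55% of 120 mg = 66 mg → 65 mg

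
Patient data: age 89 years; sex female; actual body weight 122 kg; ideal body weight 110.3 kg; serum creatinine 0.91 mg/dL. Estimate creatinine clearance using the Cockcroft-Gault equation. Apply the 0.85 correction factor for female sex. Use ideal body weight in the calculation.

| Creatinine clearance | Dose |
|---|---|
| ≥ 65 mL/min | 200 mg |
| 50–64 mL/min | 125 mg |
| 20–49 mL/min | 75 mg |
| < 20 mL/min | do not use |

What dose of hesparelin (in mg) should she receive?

CrCl = (140 − 89) × 110.3 / (72 × 0.91) × 0.85 = 5625.3 / 65.52 × 0.85 ≈ 73.0 mL/min
CrCl ≈ 73 mL/min → bracket ≥ 65 mL/min.
Dose for this bracket: 200 mg.

200 mg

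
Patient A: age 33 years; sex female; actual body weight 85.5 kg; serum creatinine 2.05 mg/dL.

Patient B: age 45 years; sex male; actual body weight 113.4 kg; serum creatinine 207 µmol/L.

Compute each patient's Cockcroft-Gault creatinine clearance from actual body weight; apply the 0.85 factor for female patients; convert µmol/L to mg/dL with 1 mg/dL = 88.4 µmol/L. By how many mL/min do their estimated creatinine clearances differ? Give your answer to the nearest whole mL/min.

Patient A: CrCl = (140 − 33) × 85.5 / (72 × 2.05) × 0.85 = 9148.5 / 147.60 × 0.85 ≈ 52.7 mL/min
Patient B: SCr = 207 / 88.4 = 2.342 mg/dL
Patient B: CrCl = (140 − 45) × 113.4 / (72 × 2.342) = 10773.0 / 168.62 ≈ 63.9 mL/min
|52.7 − 63.9| = 11.2 mL/min

11 mL/min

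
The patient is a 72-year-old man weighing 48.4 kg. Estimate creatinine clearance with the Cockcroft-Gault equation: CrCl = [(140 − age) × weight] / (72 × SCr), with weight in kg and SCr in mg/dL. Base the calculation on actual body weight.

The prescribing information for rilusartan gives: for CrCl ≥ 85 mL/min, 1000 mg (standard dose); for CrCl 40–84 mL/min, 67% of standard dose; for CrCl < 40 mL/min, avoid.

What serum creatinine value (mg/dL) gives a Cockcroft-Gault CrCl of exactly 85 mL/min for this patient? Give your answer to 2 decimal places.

0.54 mg/dL

Standard dose requires CrCl ≥ 85 mL/min.
Set (140 − 72) × 48.4 / (72 × SCr) = 85
SCr = (140 − 72) × 48.4 / (72 × 85) = 0.538 mg/dL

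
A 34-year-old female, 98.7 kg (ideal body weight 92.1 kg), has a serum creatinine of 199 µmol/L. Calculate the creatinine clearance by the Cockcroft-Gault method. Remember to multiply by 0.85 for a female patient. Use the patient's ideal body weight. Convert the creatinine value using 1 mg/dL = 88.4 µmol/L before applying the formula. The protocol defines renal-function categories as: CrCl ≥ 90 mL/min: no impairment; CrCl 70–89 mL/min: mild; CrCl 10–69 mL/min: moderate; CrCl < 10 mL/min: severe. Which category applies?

SCr = 199 / 88.4 = 2.251 mg/dL
CrCl = (140 − 34) × 92.1 / (72 × 2.251) × 0.85 = 9762.6 / 162.07 × 0.85 ≈ 51.2 mL/min
51 mL/min falls in the 'moderate' range.

moderate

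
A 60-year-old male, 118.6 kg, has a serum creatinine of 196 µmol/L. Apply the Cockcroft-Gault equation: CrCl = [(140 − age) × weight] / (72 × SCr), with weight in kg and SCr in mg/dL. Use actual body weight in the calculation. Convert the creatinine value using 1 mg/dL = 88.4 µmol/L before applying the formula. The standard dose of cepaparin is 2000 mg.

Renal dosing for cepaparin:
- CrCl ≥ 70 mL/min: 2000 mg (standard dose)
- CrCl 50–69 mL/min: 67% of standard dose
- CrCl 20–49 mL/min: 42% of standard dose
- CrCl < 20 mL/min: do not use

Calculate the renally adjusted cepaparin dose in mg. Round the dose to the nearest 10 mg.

1340 mg

SCr = 196 / 88.4 = 2.217 mg/dL
CrCl = (140 − 60) × 118.6 / (72 × 2.217) = 9488.0 / 159.62 ≈ 59.4 mL/min
CrCl ≈ 59 mL/min → bracket 50–69 mL/min.
67% of 2000 mg = 1340 mg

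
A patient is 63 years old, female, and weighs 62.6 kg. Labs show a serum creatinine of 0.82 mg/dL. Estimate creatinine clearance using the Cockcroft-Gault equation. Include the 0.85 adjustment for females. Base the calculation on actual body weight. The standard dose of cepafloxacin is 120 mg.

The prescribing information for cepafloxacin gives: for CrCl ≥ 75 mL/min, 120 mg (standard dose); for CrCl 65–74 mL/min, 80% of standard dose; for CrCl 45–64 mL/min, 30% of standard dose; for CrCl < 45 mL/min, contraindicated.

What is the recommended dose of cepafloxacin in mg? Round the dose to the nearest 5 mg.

CrCl = (140 − 63) × 62.6 / (72 × 0.82) × 0.85 = 4820.2 / 59.04 × 0.85 ≈ 69.4 mL/min
CrCl ≈ 69 mL/min → bracket 65–74 mL/min.
80% of 120 mg = 96 mg → 95 mg

95 mg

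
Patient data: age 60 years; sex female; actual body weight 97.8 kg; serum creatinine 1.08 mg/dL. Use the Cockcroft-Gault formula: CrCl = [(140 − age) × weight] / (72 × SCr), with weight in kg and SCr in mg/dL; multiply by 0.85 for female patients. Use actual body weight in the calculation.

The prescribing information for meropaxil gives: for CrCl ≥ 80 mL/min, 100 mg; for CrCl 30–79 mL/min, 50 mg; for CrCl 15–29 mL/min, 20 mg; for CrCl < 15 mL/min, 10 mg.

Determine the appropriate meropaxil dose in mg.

CrCl = (140 − 60) × 97.8 / (72 × 1.08) × 0.85 = 7824.0 / 77.76 × 0.85 ≈ 85.5 mL/min
CrCl ≈ 86 mL/min → bracket ≥ 80 mL/min.
Dose for this bracket: 100 mg.

100 mg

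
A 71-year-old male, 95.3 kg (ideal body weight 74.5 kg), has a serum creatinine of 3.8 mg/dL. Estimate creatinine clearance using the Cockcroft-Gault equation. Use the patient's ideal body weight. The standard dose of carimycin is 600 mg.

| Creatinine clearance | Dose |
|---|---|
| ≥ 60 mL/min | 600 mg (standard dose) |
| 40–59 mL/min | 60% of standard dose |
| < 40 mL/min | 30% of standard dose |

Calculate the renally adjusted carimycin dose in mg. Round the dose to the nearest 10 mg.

180 mg

CrCl = (140 − 71) × 74.5 / (72 × 3.8) = 5140.5 / 273.60 ≈ 18.8 mL/min
CrCl ≈ 19 mL/min → bracket < 40 mL/min.
30% of 600 mg = 180 mg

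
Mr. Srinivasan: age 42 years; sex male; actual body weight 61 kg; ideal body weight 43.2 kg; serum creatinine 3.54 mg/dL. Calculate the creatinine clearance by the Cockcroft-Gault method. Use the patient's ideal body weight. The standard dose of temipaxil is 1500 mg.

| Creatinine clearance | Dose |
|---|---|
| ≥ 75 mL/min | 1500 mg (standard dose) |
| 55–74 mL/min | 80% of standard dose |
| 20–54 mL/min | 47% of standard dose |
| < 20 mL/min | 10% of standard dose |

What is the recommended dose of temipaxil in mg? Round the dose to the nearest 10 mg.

CrCl = (140 − 42) × 43.2 / (72 × 3.54) = 4233.6 / 254.88 ≈ 16.6 mL/min
CrCl ≈ 17 mL/min → bracket < 20 mL/min.
10% of 1500 mg = 150 mg

150 mg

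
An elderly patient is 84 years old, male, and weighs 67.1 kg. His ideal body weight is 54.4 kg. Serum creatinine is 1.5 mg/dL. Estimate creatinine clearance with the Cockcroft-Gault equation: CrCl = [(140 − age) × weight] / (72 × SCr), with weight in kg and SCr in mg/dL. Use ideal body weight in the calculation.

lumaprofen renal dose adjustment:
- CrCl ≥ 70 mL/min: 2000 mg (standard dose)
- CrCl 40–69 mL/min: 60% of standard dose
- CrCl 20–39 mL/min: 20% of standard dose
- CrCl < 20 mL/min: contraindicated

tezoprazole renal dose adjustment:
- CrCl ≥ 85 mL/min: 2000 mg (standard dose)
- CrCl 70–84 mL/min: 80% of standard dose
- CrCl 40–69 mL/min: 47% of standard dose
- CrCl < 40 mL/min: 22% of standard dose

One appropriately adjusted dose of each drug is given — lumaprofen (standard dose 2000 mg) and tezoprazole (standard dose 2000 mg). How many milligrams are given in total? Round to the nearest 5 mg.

CrCl = (140 − 84) × 54.4 / (72 × 1.5) = 3046.4 / 108.00 ≈ 28.2 mL/min
CrCl ≈ 28 mL/min.
lumaprofen: 20–39 mL/min → 20% of 2000 mg = 400 mg.
tezoprazole: < 40 mL/min → 22% of 2000 mg = 440 mg.
Total = 400 + 440 = 840 mg.

840 mg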